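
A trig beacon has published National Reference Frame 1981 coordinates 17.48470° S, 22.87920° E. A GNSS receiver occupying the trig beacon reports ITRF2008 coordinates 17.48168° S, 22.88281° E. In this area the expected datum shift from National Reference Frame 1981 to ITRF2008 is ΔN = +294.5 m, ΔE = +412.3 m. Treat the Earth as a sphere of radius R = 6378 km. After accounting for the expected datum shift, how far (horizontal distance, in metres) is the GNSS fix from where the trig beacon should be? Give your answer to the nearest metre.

51 m

Observed coordinate differences: Δφ = +0.00302°, Δλ = +0.00361°.
Converting to metres (1° lat = 111317 m, cos φ = 0.953797): observed ΔN = 336.2 m, observed ΔE = 383.3 m.
Subtracting the expected shift leaves a residual of 336.2 − (294.5) = 41.7 m north and 383.3 − (412.3) = -29.0 m east.
Residual distance = √(41.7² + (-29.0)²) = 50.8 m.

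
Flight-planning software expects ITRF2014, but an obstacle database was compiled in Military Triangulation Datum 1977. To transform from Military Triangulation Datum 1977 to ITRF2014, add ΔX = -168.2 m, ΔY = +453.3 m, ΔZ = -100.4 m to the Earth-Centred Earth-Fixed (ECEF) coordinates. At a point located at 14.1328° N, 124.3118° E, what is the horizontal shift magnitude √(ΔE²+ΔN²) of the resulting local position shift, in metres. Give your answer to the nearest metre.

The local east axis at (φ, λ) is (−sin λ, cos λ, 0), so ΔE = −sin(124.3118°)·(-168.2) + cos(124.3118°)·453.3 = -116.59 m.
The local north axis is (−sin φ cos λ, −sin φ sin λ, cos φ), giving ΔN = -23.151 − 91.422 − 97.361 = -211.93 m.
Horizontal magnitude = √(ΔE² + ΔN²) = √((-116.59)² + (-211.93)²) = 241.89 m.

242 m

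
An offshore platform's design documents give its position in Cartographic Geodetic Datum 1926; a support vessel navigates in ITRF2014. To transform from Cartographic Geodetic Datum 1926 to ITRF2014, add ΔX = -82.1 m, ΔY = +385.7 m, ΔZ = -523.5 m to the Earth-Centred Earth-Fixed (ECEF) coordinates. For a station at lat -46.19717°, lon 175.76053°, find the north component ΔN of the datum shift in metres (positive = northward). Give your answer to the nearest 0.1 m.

At φ = -46.19717°, λ = 175.76053°: sin φ = -0.721726, cos φ = 0.692179, sin λ = 0.073925, cos λ = -0.997264.
ΔN = −sin φ cos λ·ΔX − sin φ sin λ·ΔY + cos φ·ΔZ = −(-0.721726)(-0.997264)(-82.1) − (-0.721726)(0.073925)(385.7) + (0.692179)(-523.5) = -282.69 m.

ΔN = -282.7 m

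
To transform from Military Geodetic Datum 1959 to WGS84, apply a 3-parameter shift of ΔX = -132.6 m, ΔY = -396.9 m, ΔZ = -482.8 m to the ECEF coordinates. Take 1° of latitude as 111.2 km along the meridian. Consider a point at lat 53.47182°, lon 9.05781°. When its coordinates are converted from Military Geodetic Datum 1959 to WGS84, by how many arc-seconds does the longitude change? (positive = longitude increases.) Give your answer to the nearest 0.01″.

sin φ = 0.803564, cos φ = 0.595218, sin λ = 0.157431, cos λ = 0.987530.
East component: ΔE = −sin λ·ΔX + cos λ·ΔY = −(0.157431)(-132.6) + (0.987530)(-396.9) = -371.08 m.
1° of latitude spans 111200 m; at latitude φ, 1° of longitude spans that × cos φ = 66188.3 m, so Δλ = -371.08 / 66188.3 × 3600 = -20.183″.

Δλ = -20.18″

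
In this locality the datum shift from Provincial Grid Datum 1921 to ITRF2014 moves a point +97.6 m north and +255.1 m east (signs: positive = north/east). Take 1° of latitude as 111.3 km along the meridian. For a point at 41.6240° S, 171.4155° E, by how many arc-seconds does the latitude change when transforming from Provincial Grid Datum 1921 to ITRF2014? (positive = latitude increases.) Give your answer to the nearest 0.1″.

Δφ = 3.2″

1° of latitude = 111.3 km, so Δφ = 97.6 / 111300 = 0.0008769° = 3.157″.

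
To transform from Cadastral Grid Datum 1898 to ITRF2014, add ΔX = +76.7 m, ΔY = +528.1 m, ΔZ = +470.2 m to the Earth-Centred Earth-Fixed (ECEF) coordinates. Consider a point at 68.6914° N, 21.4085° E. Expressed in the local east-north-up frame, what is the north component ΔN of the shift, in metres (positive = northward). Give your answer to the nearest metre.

ΔN = -75 m

The local north axis is (−sin φ cos λ, −sin φ sin λ, cos φ), giving ΔN = -66.526 − 179.586 + 170.866 = -75.25 m.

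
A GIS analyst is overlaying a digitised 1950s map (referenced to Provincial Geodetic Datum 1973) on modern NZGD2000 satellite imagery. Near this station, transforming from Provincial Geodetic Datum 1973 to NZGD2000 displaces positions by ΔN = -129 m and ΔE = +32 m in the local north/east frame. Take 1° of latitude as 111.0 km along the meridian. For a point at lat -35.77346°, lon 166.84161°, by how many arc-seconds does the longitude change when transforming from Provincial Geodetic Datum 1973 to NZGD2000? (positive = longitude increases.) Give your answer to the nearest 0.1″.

At latitude -35.77346°, cos φ = 0.811335.
1° of longitude at this latitude = 111.0 × cos φ = 90.06 km, so Δλ = 32.0 / 90058.2 = 0.0003553° = 1.279″.

Δλ = 1.3″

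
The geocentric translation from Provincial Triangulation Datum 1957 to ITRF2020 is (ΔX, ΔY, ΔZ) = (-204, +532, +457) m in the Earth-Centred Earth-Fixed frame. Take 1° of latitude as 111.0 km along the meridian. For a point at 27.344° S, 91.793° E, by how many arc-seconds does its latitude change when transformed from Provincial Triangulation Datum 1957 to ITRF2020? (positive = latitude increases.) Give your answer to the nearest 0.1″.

Δφ = 21.2″

sin φ = -0.459332, cos φ = 0.888265, sin λ = 0.999510, cos λ = -0.031289.
North component: ΔN = −sin φ cos λ·ΔX − sin φ sin λ·ΔY + cos φ·ΔZ = −(-0.459332)(-0.031289)(-204) − (-0.459332)(0.999510)(532) + (0.888265)(457) = 653.11 m.
1° of latitude spans 111000 m, so Δφ = 653.11 / 111000 × 3600 = 21.182″.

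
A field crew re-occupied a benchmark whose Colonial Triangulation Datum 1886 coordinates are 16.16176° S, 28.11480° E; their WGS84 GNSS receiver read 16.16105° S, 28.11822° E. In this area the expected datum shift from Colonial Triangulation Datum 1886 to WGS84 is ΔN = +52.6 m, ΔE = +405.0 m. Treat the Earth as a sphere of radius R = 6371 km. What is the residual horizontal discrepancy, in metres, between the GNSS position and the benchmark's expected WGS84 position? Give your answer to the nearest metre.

48 m

Observed coordinate differences: Δφ = +0.00071°, Δλ = +0.00342°.
Converting to metres (1° lat = 111195 m, cos φ = 0.960480): observed ΔN = 78.9 m, observed ΔE = 365.3 m.
Subtracting the expected shift leaves a residual of 78.9 − (52.6) = 26.3 m north and 365.3 − (405.0) = -39.7 m east.
Residual distance = √(26.3² + (-39.7)²) = 47.7 m.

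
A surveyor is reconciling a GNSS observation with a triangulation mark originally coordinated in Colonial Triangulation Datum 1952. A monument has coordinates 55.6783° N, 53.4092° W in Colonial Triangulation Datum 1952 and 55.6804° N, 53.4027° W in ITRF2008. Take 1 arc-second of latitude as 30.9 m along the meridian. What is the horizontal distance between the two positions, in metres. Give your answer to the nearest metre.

Δφ = 55.6804° − 55.6783° = +0.0021°; Δλ = -53.4027° − -53.4092° = +0.0065°.
1° of latitude = 3600 × 30.90 = 111240 m.
ΔN = Δφ × 111240 = 233.6 m; ΔE = Δλ × 111240 × cos(55.6783°) = +0.0065 × 111240 × 0.563839 = 407.7 m.
Distance = √(ΔE² + ΔN²) = √(407.7² + 233.6²) = 469.9 m.

470 m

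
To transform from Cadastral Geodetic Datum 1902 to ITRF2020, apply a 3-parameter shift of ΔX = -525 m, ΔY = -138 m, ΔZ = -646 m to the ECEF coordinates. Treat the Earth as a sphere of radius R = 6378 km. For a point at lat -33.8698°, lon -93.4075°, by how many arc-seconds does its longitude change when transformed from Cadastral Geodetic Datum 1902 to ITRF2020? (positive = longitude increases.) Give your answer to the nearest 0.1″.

Δλ = -20.1″

sin φ = -0.557308, cos φ = 0.830306, sin λ = -0.998232, cos λ = -0.059437.
East component: ΔE = −sin λ·ΔX + cos λ·ΔY = −(-0.998232)(-525) + (-0.059437)(-138) = -515.87 m.
1° of latitude spans πR/180 = 111317 m; at latitude φ, 1° of longitude spans that × cos φ = 92427.3 m, so Δλ = -515.87 / 92427.3 × 3600 = -20.093″.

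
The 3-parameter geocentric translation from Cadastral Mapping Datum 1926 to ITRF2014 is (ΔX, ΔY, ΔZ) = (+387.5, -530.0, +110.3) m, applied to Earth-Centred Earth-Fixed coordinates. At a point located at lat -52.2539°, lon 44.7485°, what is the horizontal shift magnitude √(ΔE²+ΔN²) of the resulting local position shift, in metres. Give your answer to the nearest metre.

649 m

The local east axis at (φ, λ) is (−sin λ, cos λ, 0), so ΔE = −sin(44.7485°)·387.5 + cos(44.7485°)·(-530.0) = -649.21 m.
The local north axis is (−sin φ cos λ, −sin φ sin λ, cos φ), giving ΔN = 217.612 − 295.036 + 67.522 = -9.90 m.
Horizontal magnitude = √(ΔE² + ΔN²) = √((-649.21)² + (-9.90)²) = 649.28 m.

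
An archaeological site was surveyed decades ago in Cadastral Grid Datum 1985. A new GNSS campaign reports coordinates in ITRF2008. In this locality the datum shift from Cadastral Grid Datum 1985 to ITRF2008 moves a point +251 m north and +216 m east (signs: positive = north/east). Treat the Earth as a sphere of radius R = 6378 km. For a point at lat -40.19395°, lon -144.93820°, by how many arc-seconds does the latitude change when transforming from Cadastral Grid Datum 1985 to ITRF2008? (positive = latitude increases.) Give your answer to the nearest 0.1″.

Δφ = 8.1″

On a sphere of radius R, 1 rad of latitude = R, so Δφ = ΔN / R = 251.0 / 6378000 = 3.9354e-05 rad = 8.117″.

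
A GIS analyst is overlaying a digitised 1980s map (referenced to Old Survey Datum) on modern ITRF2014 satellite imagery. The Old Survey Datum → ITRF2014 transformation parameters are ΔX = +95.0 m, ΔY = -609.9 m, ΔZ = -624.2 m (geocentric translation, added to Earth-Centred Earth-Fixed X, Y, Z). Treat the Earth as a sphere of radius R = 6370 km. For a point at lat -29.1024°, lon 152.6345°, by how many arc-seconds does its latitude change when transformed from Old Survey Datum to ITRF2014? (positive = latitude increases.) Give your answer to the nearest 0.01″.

sin φ = -0.486372, cos φ = 0.873752, sin λ = 0.459665, cos λ = -0.888092.
North component: ΔN = −sin φ cos λ·ΔX − sin φ sin λ·ΔY + cos φ·ΔZ = −(-0.486372)(-0.888092)(95.0) − (-0.486372)(0.459665)(-609.9) + (0.873752)(-624.2) = -722.78 m.
1° of latitude spans πR/180 = 111177 m, so Δφ = -722.78 / 111177 × 3600 = -23.404″.

Δφ = -23.40″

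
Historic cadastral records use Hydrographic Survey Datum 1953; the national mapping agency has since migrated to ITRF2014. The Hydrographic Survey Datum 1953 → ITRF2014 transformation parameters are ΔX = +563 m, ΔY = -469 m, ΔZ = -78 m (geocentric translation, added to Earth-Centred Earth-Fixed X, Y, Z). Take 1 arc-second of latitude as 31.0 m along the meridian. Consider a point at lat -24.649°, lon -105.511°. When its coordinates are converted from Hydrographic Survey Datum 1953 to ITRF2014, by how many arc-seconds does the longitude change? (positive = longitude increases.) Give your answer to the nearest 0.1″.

Δλ = 23.7″

sin φ = -0.417058, cos φ = 0.908880, sin λ = -0.963579, cos λ = -0.267423.
East component: ΔE = −sin λ·ΔX + cos λ·ΔY = −(-0.963579)(563) + (-0.267423)(-469) = 667.92 m.
1° of latitude spans 3600 × 31.00 = 111600 m; at latitude φ, 1° of longitude spans that × cos φ = 101431.0 m, so Δλ = 667.92 / 101431.0 × 3600 = 23.706″.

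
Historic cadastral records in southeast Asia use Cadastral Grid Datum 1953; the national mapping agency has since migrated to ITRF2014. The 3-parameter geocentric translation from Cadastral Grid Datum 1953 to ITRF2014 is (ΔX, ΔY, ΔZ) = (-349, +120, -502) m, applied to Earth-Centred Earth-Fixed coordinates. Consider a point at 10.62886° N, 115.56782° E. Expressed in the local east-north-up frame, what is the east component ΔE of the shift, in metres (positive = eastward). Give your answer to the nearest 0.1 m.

ΔE = 263.0 m

The local east axis at (φ, λ) is (−sin λ, cos λ, 0), so ΔE = −sin(115.56782°)·(-349) + cos(115.56782°)·120 = 263.03 m.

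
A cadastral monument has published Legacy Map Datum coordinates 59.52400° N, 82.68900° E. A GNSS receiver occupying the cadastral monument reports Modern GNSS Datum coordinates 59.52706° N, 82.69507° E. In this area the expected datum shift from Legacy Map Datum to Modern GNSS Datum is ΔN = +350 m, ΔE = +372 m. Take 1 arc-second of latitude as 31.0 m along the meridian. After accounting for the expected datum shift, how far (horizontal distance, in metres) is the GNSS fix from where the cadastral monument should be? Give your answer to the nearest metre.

30 m

Observed coordinate differences: Δφ = +0.00306°, Δλ = +0.00607°.
Converting to metres (1° lat = 111600 m, cos φ = 0.507177): observed ΔN = 341.5 m, observed ΔE = 343.6 m.
Subtracting the expected shift leaves a residual of 341.5 − (350) = -8.5 m north and 343.6 − (372) = -28.4 m east.
Residual distance = √((-8.5)² + (-28.4)²) = 29.7 m.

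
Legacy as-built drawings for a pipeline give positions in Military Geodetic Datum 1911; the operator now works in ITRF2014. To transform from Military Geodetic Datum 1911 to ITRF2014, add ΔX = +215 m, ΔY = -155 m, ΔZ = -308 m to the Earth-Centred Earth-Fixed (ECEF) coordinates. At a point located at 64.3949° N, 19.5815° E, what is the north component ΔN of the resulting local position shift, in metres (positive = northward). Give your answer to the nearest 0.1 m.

The local north axis is (−sin φ cos λ, −sin φ sin λ, cos φ), giving ΔN = -182.672 + 46.846 − 133.107 = -268.93 m.

ΔN = -268.9 m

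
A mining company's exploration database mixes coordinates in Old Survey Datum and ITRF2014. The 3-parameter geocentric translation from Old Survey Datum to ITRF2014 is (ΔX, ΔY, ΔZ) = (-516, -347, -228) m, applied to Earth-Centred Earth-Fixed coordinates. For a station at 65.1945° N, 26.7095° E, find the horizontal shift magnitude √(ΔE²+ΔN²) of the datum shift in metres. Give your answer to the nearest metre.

471 m

The local east axis at (φ, λ) is (−sin λ, cos λ, 0), so ΔE = −sin(26.7095°)·(-516) + cos(26.7095°)·(-347) = -78.05 m.
The local north axis is (−sin φ cos λ, −sin φ sin λ, cos φ), giving ΔN = 418.413 + 141.575 − 95.655 = 464.33 m.
Horizontal magnitude = √(ΔE² + ΔN²) = √((-78.05)² + 464.33²) = 470.85 m.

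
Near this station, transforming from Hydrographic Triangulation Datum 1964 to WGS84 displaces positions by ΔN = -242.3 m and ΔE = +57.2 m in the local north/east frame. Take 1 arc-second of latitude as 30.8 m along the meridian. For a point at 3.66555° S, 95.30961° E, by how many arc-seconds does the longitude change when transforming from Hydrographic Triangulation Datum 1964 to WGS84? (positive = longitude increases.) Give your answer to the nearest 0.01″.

Δλ = 1.86″

At latitude -3.66555°, cos φ = 0.997954.
1″ of longitude at this latitude = 30.80 × cos φ = 30.7370 m, so Δλ = 57.2 / 30.7370 = 1.861″.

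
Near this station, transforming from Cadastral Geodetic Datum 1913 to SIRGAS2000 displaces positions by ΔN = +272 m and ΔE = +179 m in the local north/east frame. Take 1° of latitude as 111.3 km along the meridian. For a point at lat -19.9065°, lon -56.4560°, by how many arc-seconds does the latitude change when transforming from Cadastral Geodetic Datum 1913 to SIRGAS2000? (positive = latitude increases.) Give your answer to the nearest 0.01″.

1° of latitude = 111.3 km, so Δφ = 272.0 / 111300 = 0.0024438° = 8.798″.

Δφ = 8.80″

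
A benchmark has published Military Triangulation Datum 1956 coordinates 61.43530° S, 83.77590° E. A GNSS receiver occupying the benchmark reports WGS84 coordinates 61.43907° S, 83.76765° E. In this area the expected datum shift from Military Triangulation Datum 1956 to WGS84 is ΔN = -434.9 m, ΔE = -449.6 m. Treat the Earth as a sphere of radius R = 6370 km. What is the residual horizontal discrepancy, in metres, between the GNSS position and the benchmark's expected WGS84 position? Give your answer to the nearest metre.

19 m

Observed coordinate differences: Δφ = -0.00377°, Δλ = -0.00825°.
Converting to metres (1° lat = 111177 m, cos φ = 0.478151): observed ΔN = -419.1 m, observed ΔE = -438.6 m.
Subtracting the expected shift leaves a residual of -419.1 − (-434.9) = 15.8 m north and -438.6 − (-449.6) = 11.0 m east.
Residual distance = √(15.8² + 11.0²) = 19.2 m.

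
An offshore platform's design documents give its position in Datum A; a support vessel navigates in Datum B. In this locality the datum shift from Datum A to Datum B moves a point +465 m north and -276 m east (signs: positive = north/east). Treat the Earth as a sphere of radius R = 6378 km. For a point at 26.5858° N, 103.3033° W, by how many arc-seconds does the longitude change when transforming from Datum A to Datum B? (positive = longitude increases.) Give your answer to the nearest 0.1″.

At latitude 26.5858°, cos φ = 0.894265.
One radian of longitude at latitude φ spans R cos φ, so Δλ = ΔE / (R cos φ) = -276.0 / (6378000 × 0.894265) = -4.8390e-05 rad = -9.981″.

Δλ = -10.0″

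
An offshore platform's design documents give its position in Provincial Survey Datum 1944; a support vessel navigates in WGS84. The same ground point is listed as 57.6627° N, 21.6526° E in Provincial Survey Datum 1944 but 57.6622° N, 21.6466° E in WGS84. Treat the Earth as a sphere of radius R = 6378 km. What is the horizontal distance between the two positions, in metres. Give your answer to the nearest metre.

Δφ = 57.6622° − 57.6627° = -0.0005°; Δλ = 21.6466° − 21.6526° = -0.0060°.
1° along a meridian = πR/180 = 111317 m.
ΔN = Δφ × 111317 = -55.7 m; ΔE = Δλ × 111317 × cos(57.6627°) = -0.0060 × 111317 × 0.534903 = -357.3 m.
Distance = √(ΔE² + ΔN²) = √((-357.3)² + (-55.7)²) = 361.6 m.

362 m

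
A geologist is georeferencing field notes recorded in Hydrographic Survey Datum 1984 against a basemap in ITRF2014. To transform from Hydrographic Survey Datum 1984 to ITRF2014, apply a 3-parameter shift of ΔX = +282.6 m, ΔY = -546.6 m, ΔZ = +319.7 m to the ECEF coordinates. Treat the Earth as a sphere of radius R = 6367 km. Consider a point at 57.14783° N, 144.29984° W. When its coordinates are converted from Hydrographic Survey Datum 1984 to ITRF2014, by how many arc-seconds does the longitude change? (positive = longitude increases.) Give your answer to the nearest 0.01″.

Δλ = 36.36″

sin φ = 0.840073, cos φ = 0.542473, sin λ = -0.583543, cos λ = -0.812082.
East component: ΔE = −sin λ·ΔX + cos λ·ΔY = −(-0.583543)(282.6) + (-0.812082)(-546.6) = 608.79 m.
1° of latitude spans πR/180 = 111125 m; at latitude φ, 1° of longitude spans that × cos φ = 60282.4 m, so Δλ = 608.79 / 60282.4 × 3600 = 36.356″.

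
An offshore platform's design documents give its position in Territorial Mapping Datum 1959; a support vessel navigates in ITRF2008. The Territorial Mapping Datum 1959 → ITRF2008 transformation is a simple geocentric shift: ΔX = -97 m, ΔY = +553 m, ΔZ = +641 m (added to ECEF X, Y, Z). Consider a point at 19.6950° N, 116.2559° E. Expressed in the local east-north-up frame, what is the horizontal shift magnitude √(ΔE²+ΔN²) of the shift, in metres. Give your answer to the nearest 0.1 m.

The local east axis at (φ, λ) is (−sin λ, cos λ, 0), so ΔE = −sin(116.2559°)·(-97) + cos(116.2559°)·553 = -157.64 m.
The local north axis is (−sin φ cos λ, −sin φ sin λ, cos φ), giving ΔN = -14.462 − 167.140 + 603.501 = 421.90 m.
Horizontal magnitude = √(ΔE² + ΔN²) = √((-157.64)² + 421.90²) = 450.39 m.

450.4 m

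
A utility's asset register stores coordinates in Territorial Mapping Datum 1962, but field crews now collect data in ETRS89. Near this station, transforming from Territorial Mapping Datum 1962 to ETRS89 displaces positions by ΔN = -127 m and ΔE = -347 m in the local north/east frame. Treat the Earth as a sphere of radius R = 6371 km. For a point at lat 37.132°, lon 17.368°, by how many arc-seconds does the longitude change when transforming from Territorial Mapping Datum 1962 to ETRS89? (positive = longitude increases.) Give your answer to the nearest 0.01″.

Δλ = -14.09″

At latitude 37.132°, cos φ = 0.797247.
One radian of longitude at latitude φ spans R cos φ, so Δλ = ΔE / (R cos φ) = -347.0 / (6371000 × 0.797247) = -6.8317e-05 rad = -14.091″.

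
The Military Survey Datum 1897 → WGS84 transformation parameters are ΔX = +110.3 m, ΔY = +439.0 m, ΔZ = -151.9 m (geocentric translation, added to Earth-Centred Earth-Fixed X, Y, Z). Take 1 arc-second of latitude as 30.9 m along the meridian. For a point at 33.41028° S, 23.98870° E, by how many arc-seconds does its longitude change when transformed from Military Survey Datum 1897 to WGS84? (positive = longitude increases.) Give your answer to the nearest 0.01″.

sin φ = -0.550631, cos φ = 0.834749, sin λ = 0.406556, cos λ = 0.913626.
East component: ΔE = −sin λ·ΔX + cos λ·ΔY = −(0.406556)(110.3) + (0.913626)(439.0) = 356.24 m.
1° of latitude spans 3600 × 30.90 = 111240 m; at latitude φ, 1° of longitude spans that × cos φ = 92857.5 m, so Δλ = 356.24 / 92857.5 × 3600 = 13.811″.

Δλ = 13.81″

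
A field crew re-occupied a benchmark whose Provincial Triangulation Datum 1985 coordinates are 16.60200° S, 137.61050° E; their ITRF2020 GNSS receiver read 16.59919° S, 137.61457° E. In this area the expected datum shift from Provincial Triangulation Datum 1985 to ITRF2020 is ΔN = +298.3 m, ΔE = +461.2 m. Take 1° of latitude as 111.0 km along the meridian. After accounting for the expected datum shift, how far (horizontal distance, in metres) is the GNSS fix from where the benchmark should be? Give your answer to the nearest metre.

31 m

Observed coordinate differences: Δφ = +0.00281°, Δλ = +0.00407°.
Converting to metres (1° lat = 111000 m, cos φ = 0.958313): observed ΔN = 311.9 m, observed ΔE = 432.9 m.
Subtracting the expected shift leaves a residual of 311.9 − (298.3) = 13.6 m north and 432.9 − (461.2) = -28.3 m east.
Residual distance = √(13.6² + (-28.3)²) = 31.4 m.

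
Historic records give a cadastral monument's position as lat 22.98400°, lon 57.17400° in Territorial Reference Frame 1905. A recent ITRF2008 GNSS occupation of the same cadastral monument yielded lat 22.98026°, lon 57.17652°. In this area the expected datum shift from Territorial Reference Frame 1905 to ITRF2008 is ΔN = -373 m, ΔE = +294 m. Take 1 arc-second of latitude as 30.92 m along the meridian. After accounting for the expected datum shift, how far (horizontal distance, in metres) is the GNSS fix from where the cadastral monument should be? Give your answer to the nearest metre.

Observed coordinate differences: Δφ = -0.00374°, Δλ = +0.00252°.
Converting to metres (1° lat = 111312 m, cos φ = 0.920614): observed ΔN = -416.3 m, observed ΔE = 258.2 m.
Subtracting the expected shift leaves a residual of -416.3 − (-373) = -43.3 m north and 258.2 − (294) = -35.8 m east.
Residual distance = √((-43.3)² + (-35.8)²) = 56.2 m.

56 m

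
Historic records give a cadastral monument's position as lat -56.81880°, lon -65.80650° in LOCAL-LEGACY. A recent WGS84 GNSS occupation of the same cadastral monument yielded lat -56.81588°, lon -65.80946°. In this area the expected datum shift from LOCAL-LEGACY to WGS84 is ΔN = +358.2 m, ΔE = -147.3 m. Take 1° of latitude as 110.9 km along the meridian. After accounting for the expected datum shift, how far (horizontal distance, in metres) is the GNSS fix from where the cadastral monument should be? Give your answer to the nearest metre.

Observed coordinate differences: Δφ = +0.00292°, Δλ = -0.00296°.
Converting to metres (1° lat = 110900 m, cos φ = 0.547289): observed ΔN = 323.8 m, observed ΔE = -179.7 m.
Subtracting the expected shift leaves a residual of 323.8 − (358.2) = -34.4 m north and -179.7 − (-147.3) = -32.4 m east.
Residual distance = √((-34.4)² + (-32.4)²) = 47.2 m.

47 m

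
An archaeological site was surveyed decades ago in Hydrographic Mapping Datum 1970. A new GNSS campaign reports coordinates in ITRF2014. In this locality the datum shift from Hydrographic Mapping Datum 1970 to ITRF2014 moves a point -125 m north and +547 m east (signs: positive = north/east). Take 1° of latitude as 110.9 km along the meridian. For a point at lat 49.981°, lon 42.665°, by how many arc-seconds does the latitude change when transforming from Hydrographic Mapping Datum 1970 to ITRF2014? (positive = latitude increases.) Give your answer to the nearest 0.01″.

Δφ = -4.06″

1° of latitude = 110.9 km, so Δφ = -125.0 / 110900 = -0.0011271° = -4.058″.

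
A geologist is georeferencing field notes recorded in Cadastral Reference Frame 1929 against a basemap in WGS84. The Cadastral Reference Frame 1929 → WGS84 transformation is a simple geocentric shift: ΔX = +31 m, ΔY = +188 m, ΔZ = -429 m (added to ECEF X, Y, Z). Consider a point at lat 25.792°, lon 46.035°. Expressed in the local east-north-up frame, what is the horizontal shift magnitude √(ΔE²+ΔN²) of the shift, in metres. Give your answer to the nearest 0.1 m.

467.2 m

At φ = 25.792°, λ = 46.035°: sin φ = 0.435105, cos φ = 0.900380, sin λ = 0.719764, cos λ = 0.694219.
ΔE = −sin λ·ΔX + cos λ·ΔY = −(0.719764)·(31) + (0.694219)·(188) = 108.20 m.
ΔN = −sin φ cos λ·ΔX − sin φ sin λ·ΔY + cos φ·ΔZ = −(0.435105)(0.694219)(31) − (0.435105)(0.719764)(188) + (0.900380)(-429) = -454.50 m.
Horizontal magnitude = √(ΔE² + ΔN²) = √(108.20² + (-454.50)²) = 467.20 m.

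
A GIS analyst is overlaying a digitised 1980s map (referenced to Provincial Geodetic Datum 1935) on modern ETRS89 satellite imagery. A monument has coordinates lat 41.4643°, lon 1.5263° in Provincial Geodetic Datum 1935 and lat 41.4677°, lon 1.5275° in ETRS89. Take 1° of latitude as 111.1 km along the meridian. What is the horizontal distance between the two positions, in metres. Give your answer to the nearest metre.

391 m

Δφ = 41.4677° − 41.4643° = +0.0034°; Δλ = 1.5275° − 1.5263° = +0.0012°.
ΔN = Δφ × 111100 = 377.7 m; ΔE = Δλ × 111100 × cos(41.4643°) = +0.0012 × 111100 × 0.749368 = 99.9 m.
Distance = √(ΔE² + ΔN²) = √(99.9² + 377.7²) = 390.7 m.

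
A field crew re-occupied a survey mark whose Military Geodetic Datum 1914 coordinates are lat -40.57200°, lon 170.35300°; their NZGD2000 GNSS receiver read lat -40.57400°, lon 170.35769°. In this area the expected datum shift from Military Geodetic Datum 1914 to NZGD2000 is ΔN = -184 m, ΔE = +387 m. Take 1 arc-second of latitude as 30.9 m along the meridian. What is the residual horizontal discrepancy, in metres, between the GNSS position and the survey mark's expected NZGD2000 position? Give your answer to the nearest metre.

Observed coordinate differences: Δφ = -0.00200°, Δλ = +0.00469°.
Converting to metres (1° lat = 111240 m, cos φ = 0.759589): observed ΔN = -222.5 m, observed ΔE = 396.3 m.
Subtracting the expected shift leaves a residual of -222.5 − (-184) = -38.5 m north and 396.3 − (387) = 9.3 m east.
Residual distance = √((-38.5)² + 9.3²) = 39.6 m.

40 m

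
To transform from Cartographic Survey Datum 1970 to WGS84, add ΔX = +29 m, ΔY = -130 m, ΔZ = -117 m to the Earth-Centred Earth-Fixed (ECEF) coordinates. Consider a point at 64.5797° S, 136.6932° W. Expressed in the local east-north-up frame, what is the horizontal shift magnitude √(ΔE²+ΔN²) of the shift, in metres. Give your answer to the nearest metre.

The local east axis at (φ, λ) is (−sin λ, cos λ, 0), so ΔE = −sin(-136.6932°)·29 + cos(-136.6932°)·(-130) = 114.49 m.
The local north axis is (−sin φ cos λ, −sin φ sin λ, cos φ), giving ΔN = -19.060 + 80.535 − 50.223 = 11.25 m.
Horizontal magnitude = √(ΔE² + ΔN²) = √(114.49² + 11.25²) = 115.04 m.

115 m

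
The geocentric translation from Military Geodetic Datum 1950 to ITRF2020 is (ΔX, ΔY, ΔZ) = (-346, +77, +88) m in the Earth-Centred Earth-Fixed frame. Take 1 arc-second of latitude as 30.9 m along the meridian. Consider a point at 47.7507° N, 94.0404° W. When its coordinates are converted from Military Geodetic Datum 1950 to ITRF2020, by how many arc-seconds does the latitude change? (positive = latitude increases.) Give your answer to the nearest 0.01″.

sin φ = 0.740226, cos φ = 0.672358, sin λ = -0.997515, cos λ = -0.070460.
North component: ΔN = −sin φ cos λ·ΔX − sin φ sin λ·ΔY + cos φ·ΔZ = −(0.740226)(-0.070460)(-346) − (0.740226)(-0.997515)(77) + (0.672358)(88) = 97.98 m.
1° of latitude spans 3600 × 30.90 = 111240 m, so Δφ = 97.98 / 111240 × 3600 = 3.171″.

Δφ = 3.17″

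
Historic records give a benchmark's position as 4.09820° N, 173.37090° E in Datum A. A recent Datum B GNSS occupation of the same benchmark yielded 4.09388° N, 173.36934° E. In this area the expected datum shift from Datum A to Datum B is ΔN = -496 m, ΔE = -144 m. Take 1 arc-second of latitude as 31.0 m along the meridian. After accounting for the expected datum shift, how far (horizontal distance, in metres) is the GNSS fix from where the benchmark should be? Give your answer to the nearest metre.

33 m

Observed coordinate differences: Δφ = -0.00432°, Δλ = -0.00156°.
Converting to metres (1° lat = 111600 m, cos φ = 0.997443): observed ΔN = -482.1 m, observed ΔE = -173.7 m.
Subtracting the expected shift leaves a residual of -482.1 − (-496) = 13.9 m north and -173.7 − (-144) = -29.7 m east.
Residual distance = √(13.9² + (-29.7)²) = 32.7 m.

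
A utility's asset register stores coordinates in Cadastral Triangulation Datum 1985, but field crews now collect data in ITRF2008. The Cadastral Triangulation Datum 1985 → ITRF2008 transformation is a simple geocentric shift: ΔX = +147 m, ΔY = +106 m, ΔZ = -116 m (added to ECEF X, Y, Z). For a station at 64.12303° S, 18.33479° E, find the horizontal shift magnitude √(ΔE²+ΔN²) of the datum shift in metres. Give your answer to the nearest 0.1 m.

The local east axis at (φ, λ) is (−sin λ, cos λ, 0), so ΔE = −sin(18.33479°)·147 + cos(18.33479°)·106 = 54.38 m.
The local north axis is (−sin φ cos λ, −sin φ sin λ, cos φ), giving ΔN = 125.547 + 30.001 − 50.627 = 104.92 m.
Horizontal magnitude = √(ΔE² + ΔN²) = √(54.38² + 104.92²) = 118.17 m.

118.2 m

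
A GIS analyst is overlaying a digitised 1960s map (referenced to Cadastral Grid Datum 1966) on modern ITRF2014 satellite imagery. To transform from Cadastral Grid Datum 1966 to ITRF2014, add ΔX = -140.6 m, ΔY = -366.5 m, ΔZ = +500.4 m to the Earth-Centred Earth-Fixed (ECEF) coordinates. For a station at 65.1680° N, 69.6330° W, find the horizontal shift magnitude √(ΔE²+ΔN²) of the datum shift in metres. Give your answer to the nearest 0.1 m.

At φ = 65.1680°, λ = -69.6330°: sin φ = 0.907543, cos φ = 0.419959, sin λ = -0.937483, cos λ = 0.348032.
ΔE = −sin λ·ΔX + cos λ·ΔY = −(-0.937483)·(-140.6) + (0.348032)·(-366.5) = -259.36 m.
ΔN = −sin φ cos λ·ΔX − sin φ sin λ·ΔY + cos φ·ΔZ = −(0.907543)(0.348032)(-140.6) − (0.907543)(-0.937483)(-366.5) + (0.419959)(500.4) = -57.26 m.
Horizontal magnitude = √(ΔE² + ΔN²) = √((-259.36)² + (-57.26)²) = 265.61 m.

265.6 m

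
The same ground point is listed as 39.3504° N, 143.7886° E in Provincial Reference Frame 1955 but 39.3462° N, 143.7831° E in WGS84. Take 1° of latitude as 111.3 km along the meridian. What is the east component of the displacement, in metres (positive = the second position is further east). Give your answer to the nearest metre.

ΔE = -473 m

Δφ = 39.3462° − 39.3504° = -0.0042°; Δλ = 143.7831° − 143.7886° = -0.0055°.
ΔN = Δφ × 111300 = -467.5 m; ΔE = Δλ × 111300 × cos(39.3504°) = -0.0055 × 111300 × 0.773283 = -473.4 m.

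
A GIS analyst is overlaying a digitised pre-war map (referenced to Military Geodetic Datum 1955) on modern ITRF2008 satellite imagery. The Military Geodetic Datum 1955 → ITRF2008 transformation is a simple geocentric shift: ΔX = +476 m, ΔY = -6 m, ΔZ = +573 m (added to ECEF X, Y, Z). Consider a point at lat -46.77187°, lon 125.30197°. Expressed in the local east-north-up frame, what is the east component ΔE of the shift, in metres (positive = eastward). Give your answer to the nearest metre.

ΔE = -385 m

The local east axis at (φ, λ) is (−sin λ, cos λ, 0), so ΔE = −sin(125.30197°)·476 + cos(125.30197°)·(-6) = -385.00 m.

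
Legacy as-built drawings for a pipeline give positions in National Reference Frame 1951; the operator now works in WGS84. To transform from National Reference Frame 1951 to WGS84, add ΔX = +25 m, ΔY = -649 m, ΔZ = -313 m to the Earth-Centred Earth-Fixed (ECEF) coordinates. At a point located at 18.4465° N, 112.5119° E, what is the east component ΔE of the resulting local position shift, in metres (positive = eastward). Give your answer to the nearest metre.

ΔE = 225 m

The local east axis at (φ, λ) is (−sin λ, cos λ, 0), so ΔE = −sin(112.5119°)·25 + cos(112.5119°)·(-649) = 225.39 m.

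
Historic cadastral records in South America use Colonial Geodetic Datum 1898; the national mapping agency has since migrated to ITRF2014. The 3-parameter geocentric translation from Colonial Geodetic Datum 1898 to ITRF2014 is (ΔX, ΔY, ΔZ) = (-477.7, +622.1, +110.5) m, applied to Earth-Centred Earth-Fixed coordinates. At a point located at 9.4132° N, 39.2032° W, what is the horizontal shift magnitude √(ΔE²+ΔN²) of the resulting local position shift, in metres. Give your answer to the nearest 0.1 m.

The local east axis at (φ, λ) is (−sin λ, cos λ, 0), so ΔE = −sin(-39.2032°)·(-477.7) + cos(-39.2032°)·622.1 = 180.13 m.
The local north axis is (−sin φ cos λ, −sin φ sin λ, cos φ), giving ΔN = 60.543 + 64.311 + 109.012 = 233.87 m.
Horizontal magnitude = √(ΔE² + ΔN²) = √(180.13² + 233.87²) = 295.20 m.

295.2 m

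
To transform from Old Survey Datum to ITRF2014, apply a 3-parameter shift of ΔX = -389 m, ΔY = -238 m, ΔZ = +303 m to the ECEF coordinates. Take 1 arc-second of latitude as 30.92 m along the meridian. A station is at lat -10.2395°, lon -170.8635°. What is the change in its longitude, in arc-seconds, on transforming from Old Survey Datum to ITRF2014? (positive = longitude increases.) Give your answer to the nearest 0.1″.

Δλ = 5.7″

sin φ = -0.177763, cos φ = 0.984073, sin λ = -0.158787, cos λ = -0.987313.
East component: ΔE = −sin λ·ΔX + cos λ·ΔY = −(-0.158787)(-389) + (-0.987313)(-238) = 173.21 m.
1° of latitude spans 3600 × 30.92 = 111312 m; at latitude φ, 1° of longitude spans that × cos φ = 109539.2 m, so Δλ = 173.21 / 109539.2 × 3600 = 5.693″.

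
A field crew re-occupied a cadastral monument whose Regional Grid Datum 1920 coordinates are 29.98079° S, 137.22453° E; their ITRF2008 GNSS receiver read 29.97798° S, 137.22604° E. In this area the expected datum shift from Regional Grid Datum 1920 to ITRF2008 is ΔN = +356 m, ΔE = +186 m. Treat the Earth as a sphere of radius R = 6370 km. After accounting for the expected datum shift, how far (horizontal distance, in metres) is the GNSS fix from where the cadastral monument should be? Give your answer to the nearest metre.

Observed coordinate differences: Δφ = +0.00281°, Δλ = +0.00151°.
Converting to metres (1° lat = 111177 m, cos φ = 0.866193): observed ΔN = 312.4 m, observed ΔE = 145.4 m.
Subtracting the expected shift leaves a residual of 312.4 − (356) = -43.6 m north and 145.4 − (186) = -40.6 m east.
Residual distance = √((-43.6)² + (-40.6)²) = 59.6 m.

60 m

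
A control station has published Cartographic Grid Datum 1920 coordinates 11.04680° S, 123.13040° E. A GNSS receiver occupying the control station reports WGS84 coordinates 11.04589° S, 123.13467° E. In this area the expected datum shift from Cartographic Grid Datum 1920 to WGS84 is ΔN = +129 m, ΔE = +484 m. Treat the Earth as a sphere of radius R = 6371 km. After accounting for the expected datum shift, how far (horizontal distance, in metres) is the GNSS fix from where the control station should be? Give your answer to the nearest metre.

Observed coordinate differences: Δφ = +0.00091°, Δλ = +0.00427°.
Converting to metres (1° lat = 111195 m, cos φ = 0.981471): observed ΔN = 101.2 m, observed ΔE = 466.0 m.
Subtracting the expected shift leaves a residual of 101.2 − (129) = -27.8 m north and 466.0 − (484) = -18.0 m east.
Residual distance = √((-27.8)² + (-18.0)²) = 33.1 m.

33 m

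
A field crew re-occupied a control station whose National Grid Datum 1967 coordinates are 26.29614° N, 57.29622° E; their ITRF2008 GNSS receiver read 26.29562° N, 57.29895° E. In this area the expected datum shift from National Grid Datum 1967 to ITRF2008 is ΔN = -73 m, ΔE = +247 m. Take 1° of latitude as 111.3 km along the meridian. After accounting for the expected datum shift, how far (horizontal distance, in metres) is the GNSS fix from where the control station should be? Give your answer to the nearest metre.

30 m

Observed coordinate differences: Δφ = -0.00052°, Δλ = +0.00273°.
Converting to metres (1° lat = 111300 m, cos φ = 0.896516): observed ΔN = -57.9 m, observed ΔE = 272.4 m.
Subtracting the expected shift leaves a residual of -57.9 − (-73) = 15.1 m north and 272.4 − (247) = 25.4 m east.
Residual distance = √(15.1² + 25.4²) = 29.6 m.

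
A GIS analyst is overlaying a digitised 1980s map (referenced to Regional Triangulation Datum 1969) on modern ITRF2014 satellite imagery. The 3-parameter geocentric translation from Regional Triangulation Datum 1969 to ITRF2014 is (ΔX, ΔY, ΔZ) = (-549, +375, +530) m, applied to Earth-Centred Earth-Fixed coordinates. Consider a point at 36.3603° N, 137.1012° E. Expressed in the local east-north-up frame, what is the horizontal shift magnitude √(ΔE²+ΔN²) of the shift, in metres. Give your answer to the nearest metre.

At φ = 36.3603°, λ = 137.1012°: sin φ = 0.592861, cos φ = 0.805305, sin λ = 0.680706, cos λ = -0.732557.
ΔE = −sin λ·ΔX + cos λ·ΔY = −(0.680706)·(-549) + (-0.732557)·(375) = 99.00 m.
ΔN = −sin φ cos λ·ΔX − sin φ sin λ·ΔY + cos φ·ΔZ = −(0.592861)(-0.732557)(-549) − (0.592861)(0.680706)(375) + (0.805305)(530) = 37.04 m.
Horizontal magnitude = √(ΔE² + ΔN²) = √(99.00² + 37.04²) = 105.70 m.

106 m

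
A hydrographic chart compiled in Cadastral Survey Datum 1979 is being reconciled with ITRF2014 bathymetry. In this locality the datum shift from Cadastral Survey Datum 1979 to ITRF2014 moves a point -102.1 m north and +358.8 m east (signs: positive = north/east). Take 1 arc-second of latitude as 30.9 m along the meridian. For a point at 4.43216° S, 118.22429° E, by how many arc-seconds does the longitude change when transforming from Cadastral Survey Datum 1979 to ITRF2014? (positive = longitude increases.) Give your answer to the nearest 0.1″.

At latitude -4.43216°, cos φ = 0.997010.
1″ of longitude at this latitude = 30.90 × cos φ = 30.8076 m, so Δλ = 358.8 / 30.8076 = 11.646″.

Δλ = 11.6″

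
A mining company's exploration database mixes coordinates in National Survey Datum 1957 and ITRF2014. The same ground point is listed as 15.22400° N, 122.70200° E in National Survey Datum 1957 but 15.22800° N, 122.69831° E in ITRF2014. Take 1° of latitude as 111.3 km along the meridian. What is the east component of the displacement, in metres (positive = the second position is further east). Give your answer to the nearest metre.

ΔE = -396 m

Δφ = 15.22800° − 15.22400° = +0.00400°; Δλ = 122.69831° − 122.70200° = -0.00369°.
ΔN = Δφ × 111300 = 445.2 m; ΔE = Δλ × 111300 × cos(15.22400°) = -0.00369 × 111300 × 0.964907 = -396.3 m.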